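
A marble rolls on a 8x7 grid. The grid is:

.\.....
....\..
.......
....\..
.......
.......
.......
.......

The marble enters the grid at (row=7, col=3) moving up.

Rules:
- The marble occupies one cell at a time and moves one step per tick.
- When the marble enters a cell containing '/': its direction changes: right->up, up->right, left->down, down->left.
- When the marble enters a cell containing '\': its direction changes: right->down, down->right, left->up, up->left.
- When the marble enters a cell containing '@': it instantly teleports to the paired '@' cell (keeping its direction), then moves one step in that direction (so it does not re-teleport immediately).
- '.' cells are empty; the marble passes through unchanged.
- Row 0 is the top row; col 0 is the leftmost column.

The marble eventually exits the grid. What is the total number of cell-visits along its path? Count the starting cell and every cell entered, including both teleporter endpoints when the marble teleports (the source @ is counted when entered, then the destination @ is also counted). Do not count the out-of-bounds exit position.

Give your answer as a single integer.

Step 1: enter (7,3), '.' pass, move up to (6,3)
Step 2: enter (6,3), '.' pass, move up to (5,3)
Step 3: enter (5,3), '.' pass, move up to (4,3)
Step 4: enter (4,3), '.' pass, move up to (3,3)
Step 5: enter (3,3), '.' pass, move up to (2,3)
Step 6: enter (2,3), '.' pass, move up to (1,3)
Step 7: enter (1,3), '.' pass, move up to (0,3)
Step 8: enter (0,3), '.' pass, move up to (-1,3)
Step 9: at (-1,3) — EXIT via top edge, pos 3
Path length (cell visits): 8

Answer: 8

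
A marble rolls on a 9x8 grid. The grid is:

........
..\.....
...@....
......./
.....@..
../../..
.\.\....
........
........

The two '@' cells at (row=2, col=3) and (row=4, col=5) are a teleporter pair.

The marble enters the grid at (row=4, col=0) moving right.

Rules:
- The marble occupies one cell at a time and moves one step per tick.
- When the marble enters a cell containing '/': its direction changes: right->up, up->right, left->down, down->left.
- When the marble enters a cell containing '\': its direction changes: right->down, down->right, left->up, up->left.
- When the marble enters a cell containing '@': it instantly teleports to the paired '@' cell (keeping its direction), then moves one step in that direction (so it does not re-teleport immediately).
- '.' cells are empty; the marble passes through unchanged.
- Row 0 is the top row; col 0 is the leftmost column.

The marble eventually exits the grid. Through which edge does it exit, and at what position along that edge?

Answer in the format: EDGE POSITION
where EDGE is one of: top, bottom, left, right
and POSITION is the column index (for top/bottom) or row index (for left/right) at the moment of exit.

Step 1: enter (4,0), '.' pass, move right to (4,1)
Step 2: enter (4,1), '.' pass, move right to (4,2)
Step 3: enter (4,2), '.' pass, move right to (4,3)
Step 4: enter (4,3), '.' pass, move right to (4,4)
Step 5: enter (4,4), '.' pass, move right to (4,5)
Step 6: enter (4,5), '@' teleport (4,5)->(2,3), also enter (2,3), move right to (2,4)
Step 7: enter (2,4), '.' pass, move right to (2,5)
Step 8: enter (2,5), '.' pass, move right to (2,6)
Step 9: enter (2,6), '.' pass, move right to (2,7)
Step 10: enter (2,7), '.' pass, move right to (2,8)
Step 11: at (2,8) — EXIT via right edge, pos 2

Answer: right 2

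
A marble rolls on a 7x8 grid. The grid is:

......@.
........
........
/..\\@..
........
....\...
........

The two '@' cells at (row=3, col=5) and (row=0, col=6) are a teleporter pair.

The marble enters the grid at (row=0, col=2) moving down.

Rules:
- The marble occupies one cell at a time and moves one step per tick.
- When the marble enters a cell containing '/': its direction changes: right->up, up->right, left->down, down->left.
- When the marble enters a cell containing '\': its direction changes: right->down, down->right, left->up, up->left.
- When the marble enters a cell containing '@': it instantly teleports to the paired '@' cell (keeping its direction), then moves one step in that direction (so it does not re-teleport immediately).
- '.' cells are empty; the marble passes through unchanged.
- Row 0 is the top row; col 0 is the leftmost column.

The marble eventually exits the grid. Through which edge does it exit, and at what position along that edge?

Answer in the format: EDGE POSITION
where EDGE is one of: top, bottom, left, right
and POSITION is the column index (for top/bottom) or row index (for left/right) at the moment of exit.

Step 1: enter (0,2), '.' pass, move down to (1,2)
Step 2: enter (1,2), '.' pass, move down to (2,2)
Step 3: enter (2,2), '.' pass, move down to (3,2)
Step 4: enter (3,2), '.' pass, move down to (4,2)
Step 5: enter (4,2), '.' pass, move down to (5,2)
Step 6: enter (5,2), '.' pass, move down to (6,2)
Step 7: enter (6,2), '.' pass, move down to (7,2)
Step 8: at (7,2) — EXIT via bottom edge, pos 2

Answer: bottom 2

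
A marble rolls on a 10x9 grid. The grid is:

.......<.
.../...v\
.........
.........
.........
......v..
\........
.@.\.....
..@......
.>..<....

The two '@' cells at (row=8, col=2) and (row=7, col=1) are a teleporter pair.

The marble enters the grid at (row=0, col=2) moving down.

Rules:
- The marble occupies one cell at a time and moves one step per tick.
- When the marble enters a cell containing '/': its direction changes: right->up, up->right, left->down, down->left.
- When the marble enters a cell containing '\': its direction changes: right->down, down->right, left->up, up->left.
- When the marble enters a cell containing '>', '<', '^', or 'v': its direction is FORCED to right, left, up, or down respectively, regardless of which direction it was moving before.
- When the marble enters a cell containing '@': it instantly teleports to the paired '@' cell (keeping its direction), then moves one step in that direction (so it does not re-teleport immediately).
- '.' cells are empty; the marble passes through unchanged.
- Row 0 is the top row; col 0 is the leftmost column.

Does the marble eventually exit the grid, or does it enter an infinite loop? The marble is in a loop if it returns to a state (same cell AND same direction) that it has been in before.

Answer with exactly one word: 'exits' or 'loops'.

Answer: loops

Derivation:
Step 1: enter (0,2), '.' pass, move down to (1,2)
Step 2: enter (1,2), '.' pass, move down to (2,2)
Step 3: enter (2,2), '.' pass, move down to (3,2)
Step 4: enter (3,2), '.' pass, move down to (4,2)
Step 5: enter (4,2), '.' pass, move down to (5,2)
Step 6: enter (5,2), '.' pass, move down to (6,2)
Step 7: enter (6,2), '.' pass, move down to (7,2)
Step 8: enter (7,2), '.' pass, move down to (8,2)
Step 9: enter (8,2), '@' teleport (8,2)->(7,1), also enter (7,1), move down to (8,1)
Step 10: enter (8,1), '.' pass, move down to (9,1)
Step 11: enter (9,1), '>' forces down->right, move right to (9,2)
Step 12: enter (9,2), '.' pass, move right to (9,3)
Step 13: enter (9,3), '.' pass, move right to (9,4)
Step 14: enter (9,4), '<' forces right->left, move left to (9,3)
Step 15: enter (9,3), '.' pass, move left to (9,2)
Step 16: enter (9,2), '.' pass, move left to (9,1)
Step 17: enter (9,1), '>' forces left->right, move right to (9,2)
Step 18: at (9,2) dir=right — LOOP DETECTED (seen before)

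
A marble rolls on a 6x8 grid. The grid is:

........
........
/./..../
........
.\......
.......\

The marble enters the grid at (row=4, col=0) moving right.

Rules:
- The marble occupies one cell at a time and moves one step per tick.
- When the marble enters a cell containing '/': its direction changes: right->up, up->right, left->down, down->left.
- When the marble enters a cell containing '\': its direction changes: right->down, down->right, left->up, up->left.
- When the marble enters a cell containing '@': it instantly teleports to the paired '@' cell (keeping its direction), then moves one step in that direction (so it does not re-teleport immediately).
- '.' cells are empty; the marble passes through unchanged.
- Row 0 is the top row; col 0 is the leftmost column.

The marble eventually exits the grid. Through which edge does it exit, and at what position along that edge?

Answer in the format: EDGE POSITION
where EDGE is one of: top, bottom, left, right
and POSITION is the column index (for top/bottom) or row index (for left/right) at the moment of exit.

Step 1: enter (4,0), '.' pass, move right to (4,1)
Step 2: enter (4,1), '\' deflects right->down, move down to (5,1)
Step 3: enter (5,1), '.' pass, move down to (6,1)
Step 4: at (6,1) — EXIT via bottom edge, pos 1

Answer: bottom 1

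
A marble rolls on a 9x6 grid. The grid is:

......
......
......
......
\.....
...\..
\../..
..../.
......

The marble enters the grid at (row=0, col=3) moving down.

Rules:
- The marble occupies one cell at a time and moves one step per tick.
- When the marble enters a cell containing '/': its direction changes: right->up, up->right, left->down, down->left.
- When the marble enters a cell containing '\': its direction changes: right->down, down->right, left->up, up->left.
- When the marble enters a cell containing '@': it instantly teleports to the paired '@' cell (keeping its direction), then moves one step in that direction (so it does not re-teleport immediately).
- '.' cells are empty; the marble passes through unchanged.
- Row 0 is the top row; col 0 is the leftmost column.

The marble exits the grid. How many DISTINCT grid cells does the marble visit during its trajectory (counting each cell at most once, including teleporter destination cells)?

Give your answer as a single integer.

Step 1: enter (0,3), '.' pass, move down to (1,3)
Step 2: enter (1,3), '.' pass, move down to (2,3)
Step 3: enter (2,3), '.' pass, move down to (3,3)
Step 4: enter (3,3), '.' pass, move down to (4,3)
Step 5: enter (4,3), '.' pass, move down to (5,3)
Step 6: enter (5,3), '\' deflects down->right, move right to (5,4)
Step 7: enter (5,4), '.' pass, move right to (5,5)
Step 8: enter (5,5), '.' pass, move right to (5,6)
Step 9: at (5,6) — EXIT via right edge, pos 5
Distinct cells visited: 8 (path length 8)

Answer: 8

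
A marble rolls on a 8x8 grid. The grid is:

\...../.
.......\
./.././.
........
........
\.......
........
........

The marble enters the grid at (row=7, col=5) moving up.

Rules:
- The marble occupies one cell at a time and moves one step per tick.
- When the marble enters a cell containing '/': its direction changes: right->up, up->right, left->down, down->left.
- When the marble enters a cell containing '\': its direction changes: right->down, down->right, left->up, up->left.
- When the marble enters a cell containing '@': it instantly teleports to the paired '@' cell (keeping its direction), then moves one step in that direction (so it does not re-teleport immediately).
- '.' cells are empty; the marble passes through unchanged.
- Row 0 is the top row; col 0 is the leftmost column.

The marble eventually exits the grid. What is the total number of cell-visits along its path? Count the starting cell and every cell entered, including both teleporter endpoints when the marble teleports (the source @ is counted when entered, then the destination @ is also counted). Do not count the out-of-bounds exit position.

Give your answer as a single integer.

Answer: 8

Derivation:
Step 1: enter (7,5), '.' pass, move up to (6,5)
Step 2: enter (6,5), '.' pass, move up to (5,5)
Step 3: enter (5,5), '.' pass, move up to (4,5)
Step 4: enter (4,5), '.' pass, move up to (3,5)
Step 5: enter (3,5), '.' pass, move up to (2,5)
Step 6: enter (2,5), '.' pass, move up to (1,5)
Step 7: enter (1,5), '.' pass, move up to (0,5)
Step 8: enter (0,5), '.' pass, move up to (-1,5)
Step 9: at (-1,5) — EXIT via top edge, pos 5
Path length (cell visits): 8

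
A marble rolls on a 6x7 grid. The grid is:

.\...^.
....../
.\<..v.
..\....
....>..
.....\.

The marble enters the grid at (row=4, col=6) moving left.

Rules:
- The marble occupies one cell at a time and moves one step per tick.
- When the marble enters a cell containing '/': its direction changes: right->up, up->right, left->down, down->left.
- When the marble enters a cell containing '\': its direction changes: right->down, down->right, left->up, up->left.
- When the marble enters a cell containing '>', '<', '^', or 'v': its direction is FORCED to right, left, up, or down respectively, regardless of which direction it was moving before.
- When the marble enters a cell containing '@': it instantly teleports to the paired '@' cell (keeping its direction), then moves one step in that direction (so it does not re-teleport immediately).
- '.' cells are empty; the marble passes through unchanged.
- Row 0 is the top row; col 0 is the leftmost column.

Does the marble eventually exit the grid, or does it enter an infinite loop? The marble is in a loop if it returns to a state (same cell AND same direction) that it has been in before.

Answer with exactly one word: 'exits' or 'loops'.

Answer: exits

Derivation:
Step 1: enter (4,6), '.' pass, move left to (4,5)
Step 2: enter (4,5), '.' pass, move left to (4,4)
Step 3: enter (4,4), '>' forces left->right, move right to (4,5)
Step 4: enter (4,5), '.' pass, move right to (4,6)
Step 5: enter (4,6), '.' pass, move right to (4,7)
Step 6: at (4,7) — EXIT via right edge, pos 4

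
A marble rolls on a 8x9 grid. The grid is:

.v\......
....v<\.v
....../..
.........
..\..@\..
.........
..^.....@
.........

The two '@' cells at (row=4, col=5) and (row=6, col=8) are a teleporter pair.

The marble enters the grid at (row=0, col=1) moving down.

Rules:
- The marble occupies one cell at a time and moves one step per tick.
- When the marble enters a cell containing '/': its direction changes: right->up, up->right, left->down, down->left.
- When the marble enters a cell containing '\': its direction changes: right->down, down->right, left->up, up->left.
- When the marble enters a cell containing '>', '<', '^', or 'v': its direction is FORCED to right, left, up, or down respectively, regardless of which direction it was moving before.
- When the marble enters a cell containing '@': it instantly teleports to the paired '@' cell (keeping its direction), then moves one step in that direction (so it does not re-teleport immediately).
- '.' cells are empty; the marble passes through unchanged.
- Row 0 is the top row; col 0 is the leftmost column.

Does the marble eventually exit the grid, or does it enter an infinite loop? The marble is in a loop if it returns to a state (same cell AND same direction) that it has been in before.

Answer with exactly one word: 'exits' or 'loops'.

Step 1: enter (0,1), 'v' forces down->down, move down to (1,1)
Step 2: enter (1,1), '.' pass, move down to (2,1)
Step 3: enter (2,1), '.' pass, move down to (3,1)
Step 4: enter (3,1), '.' pass, move down to (4,1)
Step 5: enter (4,1), '.' pass, move down to (5,1)
Step 6: enter (5,1), '.' pass, move down to (6,1)
Step 7: enter (6,1), '.' pass, move down to (7,1)
Step 8: enter (7,1), '.' pass, move down to (8,1)
Step 9: at (8,1) — EXIT via bottom edge, pos 1

Answer: exits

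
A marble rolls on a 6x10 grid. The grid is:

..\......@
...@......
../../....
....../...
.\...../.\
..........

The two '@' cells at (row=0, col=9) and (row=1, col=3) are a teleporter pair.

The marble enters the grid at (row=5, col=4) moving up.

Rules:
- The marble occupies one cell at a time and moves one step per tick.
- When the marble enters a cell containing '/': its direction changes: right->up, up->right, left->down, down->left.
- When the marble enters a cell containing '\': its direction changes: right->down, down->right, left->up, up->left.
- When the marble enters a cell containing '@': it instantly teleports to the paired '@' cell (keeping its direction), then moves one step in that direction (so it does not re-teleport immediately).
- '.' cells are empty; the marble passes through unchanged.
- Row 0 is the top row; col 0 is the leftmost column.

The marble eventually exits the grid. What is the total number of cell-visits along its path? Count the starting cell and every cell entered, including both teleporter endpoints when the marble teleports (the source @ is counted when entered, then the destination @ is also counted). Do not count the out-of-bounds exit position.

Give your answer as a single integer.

Answer: 6

Derivation:
Step 1: enter (5,4), '.' pass, move up to (4,4)
Step 2: enter (4,4), '.' pass, move up to (3,4)
Step 3: enter (3,4), '.' pass, move up to (2,4)
Step 4: enter (2,4), '.' pass, move up to (1,4)
Step 5: enter (1,4), '.' pass, move up to (0,4)
Step 6: enter (0,4), '.' pass, move up to (-1,4)
Step 7: at (-1,4) — EXIT via top edge, pos 4
Path length (cell visits): 6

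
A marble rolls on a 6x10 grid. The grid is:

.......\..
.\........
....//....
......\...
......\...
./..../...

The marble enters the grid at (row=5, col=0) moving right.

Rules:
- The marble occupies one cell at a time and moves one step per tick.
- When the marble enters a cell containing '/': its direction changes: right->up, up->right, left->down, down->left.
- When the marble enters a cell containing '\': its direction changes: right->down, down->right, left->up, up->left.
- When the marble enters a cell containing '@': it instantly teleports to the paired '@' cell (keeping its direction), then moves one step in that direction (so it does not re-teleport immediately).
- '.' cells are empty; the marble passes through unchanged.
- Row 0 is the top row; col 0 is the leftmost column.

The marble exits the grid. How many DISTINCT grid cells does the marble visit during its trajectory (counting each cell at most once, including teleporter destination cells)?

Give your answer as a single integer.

Step 1: enter (5,0), '.' pass, move right to (5,1)
Step 2: enter (5,1), '/' deflects right->up, move up to (4,1)
Step 3: enter (4,1), '.' pass, move up to (3,1)
Step 4: enter (3,1), '.' pass, move up to (2,1)
Step 5: enter (2,1), '.' pass, move up to (1,1)
Step 6: enter (1,1), '\' deflects up->left, move left to (1,0)
Step 7: enter (1,0), '.' pass, move left to (1,-1)
Step 8: at (1,-1) — EXIT via left edge, pos 1
Distinct cells visited: 7 (path length 7)

Answer: 7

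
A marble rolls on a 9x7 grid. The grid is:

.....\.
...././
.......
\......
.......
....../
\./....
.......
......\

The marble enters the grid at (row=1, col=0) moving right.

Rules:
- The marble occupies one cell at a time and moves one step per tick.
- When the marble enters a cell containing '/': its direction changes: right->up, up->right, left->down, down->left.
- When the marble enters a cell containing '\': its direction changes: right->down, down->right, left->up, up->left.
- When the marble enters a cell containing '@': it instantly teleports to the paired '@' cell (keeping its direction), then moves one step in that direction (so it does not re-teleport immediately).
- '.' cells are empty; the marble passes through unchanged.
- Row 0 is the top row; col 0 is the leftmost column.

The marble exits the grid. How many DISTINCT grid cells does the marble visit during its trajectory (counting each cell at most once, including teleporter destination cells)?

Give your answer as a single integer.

Step 1: enter (1,0), '.' pass, move right to (1,1)
Step 2: enter (1,1), '.' pass, move right to (1,2)
Step 3: enter (1,2), '.' pass, move right to (1,3)
Step 4: enter (1,3), '.' pass, move right to (1,4)
Step 5: enter (1,4), '/' deflects right->up, move up to (0,4)
Step 6: enter (0,4), '.' pass, move up to (-1,4)
Step 7: at (-1,4) — EXIT via top edge, pos 4
Distinct cells visited: 6 (path length 6)

Answer: 6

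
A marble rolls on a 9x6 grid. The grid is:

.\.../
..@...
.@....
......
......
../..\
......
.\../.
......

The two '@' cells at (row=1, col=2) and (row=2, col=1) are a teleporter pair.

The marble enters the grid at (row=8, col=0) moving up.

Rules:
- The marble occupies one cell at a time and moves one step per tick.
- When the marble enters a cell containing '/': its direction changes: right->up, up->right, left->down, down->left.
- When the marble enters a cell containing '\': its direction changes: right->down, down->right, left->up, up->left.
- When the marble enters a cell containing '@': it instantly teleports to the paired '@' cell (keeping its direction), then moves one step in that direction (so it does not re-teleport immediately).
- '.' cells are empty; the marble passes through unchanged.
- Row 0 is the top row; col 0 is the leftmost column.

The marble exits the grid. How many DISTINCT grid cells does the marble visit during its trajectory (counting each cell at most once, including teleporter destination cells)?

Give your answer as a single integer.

Answer: 9

Derivation:
Step 1: enter (8,0), '.' pass, move up to (7,0)
Step 2: enter (7,0), '.' pass, move up to (6,0)
Step 3: enter (6,0), '.' pass, move up to (5,0)
Step 4: enter (5,0), '.' pass, move up to (4,0)
Step 5: enter (4,0), '.' pass, move up to (3,0)
Step 6: enter (3,0), '.' pass, move up to (2,0)
Step 7: enter (2,0), '.' pass, move up to (1,0)
Step 8: enter (1,0), '.' pass, move up to (0,0)
Step 9: enter (0,0), '.' pass, move up to (-1,0)
Step 10: at (-1,0) — EXIT via top edge, pos 0
Distinct cells visited: 9 (path length 9)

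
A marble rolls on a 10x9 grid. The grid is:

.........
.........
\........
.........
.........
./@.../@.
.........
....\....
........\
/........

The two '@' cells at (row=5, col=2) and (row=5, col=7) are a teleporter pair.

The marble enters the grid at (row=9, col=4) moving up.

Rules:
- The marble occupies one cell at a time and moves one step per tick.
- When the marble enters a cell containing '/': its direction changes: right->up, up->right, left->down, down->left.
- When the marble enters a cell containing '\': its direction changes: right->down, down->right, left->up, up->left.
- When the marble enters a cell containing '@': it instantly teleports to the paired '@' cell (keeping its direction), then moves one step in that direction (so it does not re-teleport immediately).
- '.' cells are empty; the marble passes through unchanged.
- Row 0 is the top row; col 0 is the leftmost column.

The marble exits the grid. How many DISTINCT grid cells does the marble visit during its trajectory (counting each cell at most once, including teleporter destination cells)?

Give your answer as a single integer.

Step 1: enter (9,4), '.' pass, move up to (8,4)
Step 2: enter (8,4), '.' pass, move up to (7,4)
Step 3: enter (7,4), '\' deflects up->left, move left to (7,3)
Step 4: enter (7,3), '.' pass, move left to (7,2)
Step 5: enter (7,2), '.' pass, move left to (7,1)
Step 6: enter (7,1), '.' pass, move left to (7,0)
Step 7: enter (7,0), '.' pass, move left to (7,-1)
Step 8: at (7,-1) — EXIT via left edge, pos 7
Distinct cells visited: 7 (path length 7)

Answer: 7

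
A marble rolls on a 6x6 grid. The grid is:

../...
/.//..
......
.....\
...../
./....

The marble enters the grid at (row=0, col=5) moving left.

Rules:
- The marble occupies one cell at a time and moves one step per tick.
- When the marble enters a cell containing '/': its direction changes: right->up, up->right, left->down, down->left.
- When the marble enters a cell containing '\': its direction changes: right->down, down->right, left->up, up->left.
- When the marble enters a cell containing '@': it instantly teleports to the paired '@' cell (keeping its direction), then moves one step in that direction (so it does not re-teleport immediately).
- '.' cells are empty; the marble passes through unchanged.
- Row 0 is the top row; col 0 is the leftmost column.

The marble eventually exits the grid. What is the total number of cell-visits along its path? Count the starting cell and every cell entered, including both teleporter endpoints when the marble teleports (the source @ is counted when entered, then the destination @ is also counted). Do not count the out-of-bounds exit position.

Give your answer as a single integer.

Answer: 11

Derivation:
Step 1: enter (0,5), '.' pass, move left to (0,4)
Step 2: enter (0,4), '.' pass, move left to (0,3)
Step 3: enter (0,3), '.' pass, move left to (0,2)
Step 4: enter (0,2), '/' deflects left->down, move down to (1,2)
Step 5: enter (1,2), '/' deflects down->left, move left to (1,1)
Step 6: enter (1,1), '.' pass, move left to (1,0)
Step 7: enter (1,0), '/' deflects left->down, move down to (2,0)
Step 8: enter (2,0), '.' pass, move down to (3,0)
Step 9: enter (3,0), '.' pass, move down to (4,0)
Step 10: enter (4,0), '.' pass, move down to (5,0)
Step 11: enter (5,0), '.' pass, move down to (6,0)
Step 12: at (6,0) — EXIT via bottom edge, pos 0
Path length (cell visits): 11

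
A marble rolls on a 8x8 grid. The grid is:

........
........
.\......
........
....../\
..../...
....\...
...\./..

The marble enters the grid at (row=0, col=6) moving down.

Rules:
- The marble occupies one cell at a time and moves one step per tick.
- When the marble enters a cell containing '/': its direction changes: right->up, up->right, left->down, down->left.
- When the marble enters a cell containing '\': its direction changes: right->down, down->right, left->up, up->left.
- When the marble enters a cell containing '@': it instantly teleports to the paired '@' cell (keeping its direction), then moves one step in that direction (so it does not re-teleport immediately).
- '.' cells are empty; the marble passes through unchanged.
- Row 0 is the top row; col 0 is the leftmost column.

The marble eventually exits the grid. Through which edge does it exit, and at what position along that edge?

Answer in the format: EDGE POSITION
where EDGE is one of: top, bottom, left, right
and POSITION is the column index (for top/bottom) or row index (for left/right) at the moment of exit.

Step 1: enter (0,6), '.' pass, move down to (1,6)
Step 2: enter (1,6), '.' pass, move down to (2,6)
Step 3: enter (2,6), '.' pass, move down to (3,6)
Step 4: enter (3,6), '.' pass, move down to (4,6)
Step 5: enter (4,6), '/' deflects down->left, move left to (4,5)
Step 6: enter (4,5), '.' pass, move left to (4,4)
Step 7: enter (4,4), '.' pass, move left to (4,3)
Step 8: enter (4,3), '.' pass, move left to (4,2)
Step 9: enter (4,2), '.' pass, move left to (4,1)
Step 10: enter (4,1), '.' pass, move left to (4,0)
Step 11: enter (4,0), '.' pass, move left to (4,-1)
Step 12: at (4,-1) — EXIT via left edge, pos 4

Answer: left 4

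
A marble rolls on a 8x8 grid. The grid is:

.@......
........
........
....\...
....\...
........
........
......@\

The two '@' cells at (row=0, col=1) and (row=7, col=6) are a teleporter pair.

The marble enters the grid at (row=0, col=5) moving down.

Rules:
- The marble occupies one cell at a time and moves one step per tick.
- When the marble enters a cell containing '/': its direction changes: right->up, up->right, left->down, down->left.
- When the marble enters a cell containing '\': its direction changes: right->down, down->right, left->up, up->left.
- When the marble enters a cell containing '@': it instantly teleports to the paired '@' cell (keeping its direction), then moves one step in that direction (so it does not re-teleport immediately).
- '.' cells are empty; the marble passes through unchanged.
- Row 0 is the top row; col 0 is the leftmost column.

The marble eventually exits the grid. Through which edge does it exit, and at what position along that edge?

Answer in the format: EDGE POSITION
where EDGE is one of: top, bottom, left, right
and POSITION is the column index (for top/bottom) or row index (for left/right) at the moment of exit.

Answer: bottom 5

Derivation:
Step 1: enter (0,5), '.' pass, move down to (1,5)
Step 2: enter (1,5), '.' pass, move down to (2,5)
Step 3: enter (2,5), '.' pass, move down to (3,5)
Step 4: enter (3,5), '.' pass, move down to (4,5)
Step 5: enter (4,5), '.' pass, move down to (5,5)
Step 6: enter (5,5), '.' pass, move down to (6,5)
Step 7: enter (6,5), '.' pass, move down to (7,5)
Step 8: enter (7,5), '.' pass, move down to (8,5)
Step 9: at (8,5) — EXIT via bottom edge, pos 5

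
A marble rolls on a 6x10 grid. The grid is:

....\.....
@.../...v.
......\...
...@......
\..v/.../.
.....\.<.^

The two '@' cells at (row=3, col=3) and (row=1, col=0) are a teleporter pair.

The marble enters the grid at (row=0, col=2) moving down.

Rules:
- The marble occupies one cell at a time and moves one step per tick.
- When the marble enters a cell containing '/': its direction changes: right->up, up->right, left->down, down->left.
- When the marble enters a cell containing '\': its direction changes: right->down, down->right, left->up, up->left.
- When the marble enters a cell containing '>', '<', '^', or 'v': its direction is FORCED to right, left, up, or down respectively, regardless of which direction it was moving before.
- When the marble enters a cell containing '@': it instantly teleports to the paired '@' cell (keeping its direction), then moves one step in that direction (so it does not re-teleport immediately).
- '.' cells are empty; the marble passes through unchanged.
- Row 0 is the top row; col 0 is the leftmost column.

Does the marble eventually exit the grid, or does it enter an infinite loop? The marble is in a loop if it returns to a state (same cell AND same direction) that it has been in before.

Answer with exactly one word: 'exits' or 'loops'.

Answer: exits

Derivation:
Step 1: enter (0,2), '.' pass, move down to (1,2)
Step 2: enter (1,2), '.' pass, move down to (2,2)
Step 3: enter (2,2), '.' pass, move down to (3,2)
Step 4: enter (3,2), '.' pass, move down to (4,2)
Step 5: enter (4,2), '.' pass, move down to (5,2)
Step 6: enter (5,2), '.' pass, move down to (6,2)
Step 7: at (6,2) — EXIT via bottom edge, pos 2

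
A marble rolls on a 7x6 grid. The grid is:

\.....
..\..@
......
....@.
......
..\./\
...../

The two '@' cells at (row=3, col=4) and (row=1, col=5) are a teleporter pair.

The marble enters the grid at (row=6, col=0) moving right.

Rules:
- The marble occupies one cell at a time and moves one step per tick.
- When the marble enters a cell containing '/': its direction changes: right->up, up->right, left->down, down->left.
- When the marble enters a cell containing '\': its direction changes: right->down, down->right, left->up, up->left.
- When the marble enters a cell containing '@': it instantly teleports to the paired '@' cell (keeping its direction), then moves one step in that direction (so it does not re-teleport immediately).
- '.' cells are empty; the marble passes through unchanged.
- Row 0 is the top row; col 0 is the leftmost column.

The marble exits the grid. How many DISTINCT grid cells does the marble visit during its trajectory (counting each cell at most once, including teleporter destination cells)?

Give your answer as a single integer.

Step 1: enter (6,0), '.' pass, move right to (6,1)
Step 2: enter (6,1), '.' pass, move right to (6,2)
Step 3: enter (6,2), '.' pass, move right to (6,3)
Step 4: enter (6,3), '.' pass, move right to (6,4)
Step 5: enter (6,4), '.' pass, move right to (6,5)
Step 6: enter (6,5), '/' deflects right->up, move up to (5,5)
Step 7: enter (5,5), '\' deflects up->left, move left to (5,4)
Step 8: enter (5,4), '/' deflects left->down, move down to (6,4)
Step 9: enter (6,4), '.' pass, move down to (7,4)
Step 10: at (7,4) — EXIT via bottom edge, pos 4
Distinct cells visited: 8 (path length 9)

Answer: 8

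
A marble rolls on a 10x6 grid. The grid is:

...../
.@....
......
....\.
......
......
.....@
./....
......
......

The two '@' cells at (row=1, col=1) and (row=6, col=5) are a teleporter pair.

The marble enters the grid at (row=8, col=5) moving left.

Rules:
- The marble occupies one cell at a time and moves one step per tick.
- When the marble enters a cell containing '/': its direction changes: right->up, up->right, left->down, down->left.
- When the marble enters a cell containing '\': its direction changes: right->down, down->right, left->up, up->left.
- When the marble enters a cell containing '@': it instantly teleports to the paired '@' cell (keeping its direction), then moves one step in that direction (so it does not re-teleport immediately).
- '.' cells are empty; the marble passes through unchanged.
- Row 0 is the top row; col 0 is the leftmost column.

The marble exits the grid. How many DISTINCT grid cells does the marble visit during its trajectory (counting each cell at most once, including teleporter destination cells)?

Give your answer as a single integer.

Step 1: enter (8,5), '.' pass, move left to (8,4)
Step 2: enter (8,4), '.' pass, move left to (8,3)
Step 3: enter (8,3), '.' pass, move left to (8,2)
Step 4: enter (8,2), '.' pass, move left to (8,1)
Step 5: enter (8,1), '.' pass, move left to (8,0)
Step 6: enter (8,0), '.' pass, move left to (8,-1)
Step 7: at (8,-1) — EXIT via left edge, pos 8
Distinct cells visited: 6 (path length 6)

Answer: 6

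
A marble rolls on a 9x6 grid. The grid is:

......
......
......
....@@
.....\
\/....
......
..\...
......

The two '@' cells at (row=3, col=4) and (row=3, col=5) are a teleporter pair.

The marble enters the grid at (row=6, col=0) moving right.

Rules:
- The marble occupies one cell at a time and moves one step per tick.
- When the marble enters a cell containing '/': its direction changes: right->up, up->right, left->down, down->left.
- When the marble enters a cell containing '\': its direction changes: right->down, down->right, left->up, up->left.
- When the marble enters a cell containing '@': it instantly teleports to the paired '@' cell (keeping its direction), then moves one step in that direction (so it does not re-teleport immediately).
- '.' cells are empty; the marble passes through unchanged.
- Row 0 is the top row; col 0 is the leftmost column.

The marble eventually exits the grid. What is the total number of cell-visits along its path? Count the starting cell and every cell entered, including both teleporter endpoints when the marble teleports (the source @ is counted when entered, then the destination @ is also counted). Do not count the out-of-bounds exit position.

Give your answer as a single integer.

Step 1: enter (6,0), '.' pass, move right to (6,1)
Step 2: enter (6,1), '.' pass, move right to (6,2)
Step 3: enter (6,2), '.' pass, move right to (6,3)
Step 4: enter (6,3), '.' pass, move right to (6,4)
Step 5: enter (6,4), '.' pass, move right to (6,5)
Step 6: enter (6,5), '.' pass, move right to (6,6)
Step 7: at (6,6) — EXIT via right edge, pos 6
Path length (cell visits): 6

Answer: 6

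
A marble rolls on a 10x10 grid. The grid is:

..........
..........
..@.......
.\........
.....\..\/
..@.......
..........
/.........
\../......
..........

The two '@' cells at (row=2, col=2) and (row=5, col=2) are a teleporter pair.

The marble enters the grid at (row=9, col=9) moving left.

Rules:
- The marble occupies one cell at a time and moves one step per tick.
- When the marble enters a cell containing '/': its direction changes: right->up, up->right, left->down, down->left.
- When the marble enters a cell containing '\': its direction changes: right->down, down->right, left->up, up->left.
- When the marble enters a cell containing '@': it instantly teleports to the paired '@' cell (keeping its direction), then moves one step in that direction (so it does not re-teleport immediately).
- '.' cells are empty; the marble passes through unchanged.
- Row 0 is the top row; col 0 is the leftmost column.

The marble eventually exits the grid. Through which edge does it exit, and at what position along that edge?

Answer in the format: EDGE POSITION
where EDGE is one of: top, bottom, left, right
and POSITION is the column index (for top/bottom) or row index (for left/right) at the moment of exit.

Step 1: enter (9,9), '.' pass, move left to (9,8)
Step 2: enter (9,8), '.' pass, move left to (9,7)
Step 3: enter (9,7), '.' pass, move left to (9,6)
Step 4: enter (9,6), '.' pass, move left to (9,5)
Step 5: enter (9,5), '.' pass, move left to (9,4)
Step 6: enter (9,4), '.' pass, move left to (9,3)
Step 7: enter (9,3), '.' pass, move left to (9,2)
Step 8: enter (9,2), '.' pass, move left to (9,1)
Step 9: enter (9,1), '.' pass, move left to (9,0)
Step 10: enter (9,0), '.' pass, move left to (9,-1)
Step 11: at (9,-1) — EXIT via left edge, pos 9

Answer: left 9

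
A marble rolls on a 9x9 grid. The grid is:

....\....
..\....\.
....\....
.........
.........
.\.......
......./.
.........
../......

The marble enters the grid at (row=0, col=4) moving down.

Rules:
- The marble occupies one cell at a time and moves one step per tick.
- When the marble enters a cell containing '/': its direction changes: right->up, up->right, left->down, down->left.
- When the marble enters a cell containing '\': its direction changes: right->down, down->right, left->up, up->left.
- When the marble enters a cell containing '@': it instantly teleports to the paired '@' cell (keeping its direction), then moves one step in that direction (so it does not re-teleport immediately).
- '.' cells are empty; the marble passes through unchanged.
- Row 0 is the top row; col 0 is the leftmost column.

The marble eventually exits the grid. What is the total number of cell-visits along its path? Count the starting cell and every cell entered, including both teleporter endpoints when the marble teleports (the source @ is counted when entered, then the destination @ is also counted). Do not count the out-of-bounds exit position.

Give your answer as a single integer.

Step 1: enter (0,4), '\' deflects down->right, move right to (0,5)
Step 2: enter (0,5), '.' pass, move right to (0,6)
Step 3: enter (0,6), '.' pass, move right to (0,7)
Step 4: enter (0,7), '.' pass, move right to (0,8)
Step 5: enter (0,8), '.' pass, move right to (0,9)
Step 6: at (0,9) — EXIT via right edge, pos 0
Path length (cell visits): 5

Answer: 5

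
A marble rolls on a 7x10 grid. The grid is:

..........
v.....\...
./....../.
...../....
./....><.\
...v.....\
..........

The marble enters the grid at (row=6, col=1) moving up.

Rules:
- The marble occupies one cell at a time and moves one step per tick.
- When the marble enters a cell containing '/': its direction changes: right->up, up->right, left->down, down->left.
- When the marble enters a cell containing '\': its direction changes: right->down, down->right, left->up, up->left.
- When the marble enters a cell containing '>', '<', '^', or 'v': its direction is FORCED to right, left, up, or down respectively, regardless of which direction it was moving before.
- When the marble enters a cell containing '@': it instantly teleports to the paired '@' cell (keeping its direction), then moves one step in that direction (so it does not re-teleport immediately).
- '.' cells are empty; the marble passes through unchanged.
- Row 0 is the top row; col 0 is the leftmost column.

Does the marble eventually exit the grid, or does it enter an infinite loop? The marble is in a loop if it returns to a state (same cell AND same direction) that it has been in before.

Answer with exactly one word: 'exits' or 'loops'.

Answer: loops

Derivation:
Step 1: enter (6,1), '.' pass, move up to (5,1)
Step 2: enter (5,1), '.' pass, move up to (4,1)
Step 3: enter (4,1), '/' deflects up->right, move right to (4,2)
Step 4: enter (4,2), '.' pass, move right to (4,3)
Step 5: enter (4,3), '.' pass, move right to (4,4)
Step 6: enter (4,4), '.' pass, move right to (4,5)
Step 7: enter (4,5), '.' pass, move right to (4,6)
Step 8: enter (4,6), '>' forces right->right, move right to (4,7)
Step 9: enter (4,7), '<' forces right->left, move left to (4,6)
Step 10: enter (4,6), '>' forces left->right, move right to (4,7)
Step 11: at (4,7) dir=right — LOOP DETECTED (seen before)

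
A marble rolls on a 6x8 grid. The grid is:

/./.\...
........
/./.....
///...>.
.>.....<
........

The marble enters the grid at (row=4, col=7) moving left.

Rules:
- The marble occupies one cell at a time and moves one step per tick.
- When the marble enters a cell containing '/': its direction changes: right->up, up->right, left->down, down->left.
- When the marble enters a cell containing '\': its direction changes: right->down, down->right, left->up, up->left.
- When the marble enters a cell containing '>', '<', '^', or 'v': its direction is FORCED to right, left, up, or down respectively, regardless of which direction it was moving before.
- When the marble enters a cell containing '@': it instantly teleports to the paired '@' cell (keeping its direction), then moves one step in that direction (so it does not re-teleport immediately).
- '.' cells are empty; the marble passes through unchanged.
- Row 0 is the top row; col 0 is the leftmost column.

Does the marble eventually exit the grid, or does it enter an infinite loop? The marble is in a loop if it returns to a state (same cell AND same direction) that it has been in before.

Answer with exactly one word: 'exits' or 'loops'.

Step 1: enter (4,7), '<' forces left->left, move left to (4,6)
Step 2: enter (4,6), '.' pass, move left to (4,5)
Step 3: enter (4,5), '.' pass, move left to (4,4)
Step 4: enter (4,4), '.' pass, move left to (4,3)
Step 5: enter (4,3), '.' pass, move left to (4,2)
Step 6: enter (4,2), '.' pass, move left to (4,1)
Step 7: enter (4,1), '>' forces left->right, move right to (4,2)
Step 8: enter (4,2), '.' pass, move right to (4,3)
Step 9: enter (4,3), '.' pass, move right to (4,4)
Step 10: enter (4,4), '.' pass, move right to (4,5)
Step 11: enter (4,5), '.' pass, move right to (4,6)
Step 12: enter (4,6), '.' pass, move right to (4,7)
Step 13: enter (4,7), '<' forces right->left, move left to (4,6)
Step 14: at (4,6) dir=left — LOOP DETECTED (seen before)

Answer: loops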